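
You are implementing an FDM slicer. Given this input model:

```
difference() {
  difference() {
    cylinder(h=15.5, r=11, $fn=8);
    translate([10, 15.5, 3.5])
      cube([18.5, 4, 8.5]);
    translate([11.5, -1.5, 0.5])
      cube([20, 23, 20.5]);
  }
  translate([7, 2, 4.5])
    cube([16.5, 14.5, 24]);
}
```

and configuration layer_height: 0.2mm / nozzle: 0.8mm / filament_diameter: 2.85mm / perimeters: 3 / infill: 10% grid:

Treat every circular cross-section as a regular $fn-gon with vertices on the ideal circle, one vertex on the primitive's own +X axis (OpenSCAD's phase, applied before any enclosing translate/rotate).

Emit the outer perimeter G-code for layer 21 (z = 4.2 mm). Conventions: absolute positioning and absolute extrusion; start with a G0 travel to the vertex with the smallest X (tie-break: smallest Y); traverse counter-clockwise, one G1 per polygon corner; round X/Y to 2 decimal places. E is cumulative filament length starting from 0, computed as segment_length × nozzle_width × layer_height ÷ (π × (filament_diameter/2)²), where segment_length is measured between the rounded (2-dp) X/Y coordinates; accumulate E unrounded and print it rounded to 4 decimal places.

G0 X-11.00 Y0.00 Z4.20
G1 X-7.78 Y-7.78 E0.2112
G1 X0.00 Y-11.00 E0.4224
G1 X7.78 Y-7.78 E0.6335
G1 X11.00 Y0.00 E0.8447
G1 X7.78 Y7.78 E1.0559
G1 X0.00 Y11.00 E1.2671
G1 X-7.78 Y7.78 E1.4783
G1 X-11.00 Y0.00 E1.6894

At z = 4.2 mm: the r=11 cylinder contributes a regular 8-gon of circumradius 11; the 18.5×4 cube at (10, 15.5) contributes its full rectangle; the cube at (11.5, -1.5) is present — its section is the full 20×23 rectangle; Taking the first minus the rest: starting from the r=11 cylinder, the 18.5×4 cube at (10, 15.5) misses the remaining region (no effect); the 20×23 cube at (11.5, -1.5) misses the remaining region (no effect) — 1 connected region; the cube at (7, 2) is not intersected at this z (z outside [4.5, 28.5]); Subtracting the remaining from the first: none of the subtracted shapes is present at this height, so that combined region is unchanged — 1 connected region. The outline is a single polygon with 8 vertices. Extrusion per mm of travel: 0.8 × 0.2 / (π × 1.425²) = 0.025081. Accumulating E over each segment gives final E = 1.6894.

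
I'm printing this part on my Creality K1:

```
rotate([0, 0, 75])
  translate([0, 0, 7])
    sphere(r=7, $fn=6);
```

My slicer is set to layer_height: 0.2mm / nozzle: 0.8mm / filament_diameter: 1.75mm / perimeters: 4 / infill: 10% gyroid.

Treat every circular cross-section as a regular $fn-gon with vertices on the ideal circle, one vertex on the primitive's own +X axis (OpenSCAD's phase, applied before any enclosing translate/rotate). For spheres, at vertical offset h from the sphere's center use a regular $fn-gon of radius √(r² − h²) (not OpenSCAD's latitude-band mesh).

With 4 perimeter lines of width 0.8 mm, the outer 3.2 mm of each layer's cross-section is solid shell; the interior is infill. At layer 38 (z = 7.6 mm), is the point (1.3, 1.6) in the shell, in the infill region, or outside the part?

At z = 7.6 mm: the r=7 sphere contributes a regular 6-gon of circumradius √(7²−0.6²) = 6.974; (whole slice rotated 75° about Z — lengths, areas and connectivity unchanged). Overall, the cross-section is a single solid region. Undo the 75° rotation: the query point maps to (1.882, -0.842) in the un-rotated model frame. The nearest boundary edge runs (3.49, -6.04)→(6.97, 0.00); distance from the point to it = 3.99 mm. The point is inside the cross-section and 3.99 mm from the nearest boundary — more than the 3.2 mm shell width (4 × 0.8), so it's in the infill interior.

infill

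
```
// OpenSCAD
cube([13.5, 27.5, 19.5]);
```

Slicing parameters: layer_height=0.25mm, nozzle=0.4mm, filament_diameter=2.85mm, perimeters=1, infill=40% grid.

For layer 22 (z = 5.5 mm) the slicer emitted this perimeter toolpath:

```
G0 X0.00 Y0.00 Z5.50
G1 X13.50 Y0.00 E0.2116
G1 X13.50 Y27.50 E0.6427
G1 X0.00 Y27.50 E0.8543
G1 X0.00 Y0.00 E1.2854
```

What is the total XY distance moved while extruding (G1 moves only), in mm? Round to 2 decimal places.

Sum the Euclidean lengths of each G1 segment: total = 82.00 mm.

82.00 mm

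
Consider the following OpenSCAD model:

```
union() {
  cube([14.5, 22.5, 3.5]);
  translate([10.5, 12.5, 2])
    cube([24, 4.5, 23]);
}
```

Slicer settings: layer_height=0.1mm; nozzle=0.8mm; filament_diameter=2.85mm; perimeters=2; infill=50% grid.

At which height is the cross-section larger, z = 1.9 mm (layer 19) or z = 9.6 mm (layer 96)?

Layer 19 (z = 1.9): the cube is present — its section is the full 14.5×22.5 rectangle (area 326.25 mm²); the cube at (10.5, 12.5) is absent (z outside [2, 25]); Combining (union): only the 14.5×22.5 cube is present, so the union is just that shape — area = 326.25 mm². So its area = 326.25 mm². Layer 96 (z = 9.6): the cube is absent (z outside [0, 3.5]); the cube at (10.5, 12.5) (footprint 24×4.5) is included at this height (area 108.00 mm²); Taking the union: only the 24×4.5 cube at (10.5, 12.5) is present, so the union is just that shape — area = 108.00 mm². So its area = 108.00 mm². Layer 19 is larger (326.25 vs 108.00 mm²).

layer 19 (z = 1.9 mm)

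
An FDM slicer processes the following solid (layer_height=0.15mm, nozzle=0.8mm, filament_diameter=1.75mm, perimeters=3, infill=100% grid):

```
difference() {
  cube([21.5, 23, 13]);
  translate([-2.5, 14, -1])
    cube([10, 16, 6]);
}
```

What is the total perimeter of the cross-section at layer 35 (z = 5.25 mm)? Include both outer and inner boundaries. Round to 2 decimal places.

At z = 5.25 mm: the cube is present — its section is the full 21.5×23 rectangle (perimeter 89.00 mm); the cube at (-2.5, 14) is absent (z outside [-1, 5]); Taking the first minus the rest: none of the subtracted shapes is present at this height, so the 21.5×23 cube is unchanged — boundary = 89.00 mm. Overall, the cross-section is a single solid region. Total boundary length (outer) = 89.00 mm.

89.00 mm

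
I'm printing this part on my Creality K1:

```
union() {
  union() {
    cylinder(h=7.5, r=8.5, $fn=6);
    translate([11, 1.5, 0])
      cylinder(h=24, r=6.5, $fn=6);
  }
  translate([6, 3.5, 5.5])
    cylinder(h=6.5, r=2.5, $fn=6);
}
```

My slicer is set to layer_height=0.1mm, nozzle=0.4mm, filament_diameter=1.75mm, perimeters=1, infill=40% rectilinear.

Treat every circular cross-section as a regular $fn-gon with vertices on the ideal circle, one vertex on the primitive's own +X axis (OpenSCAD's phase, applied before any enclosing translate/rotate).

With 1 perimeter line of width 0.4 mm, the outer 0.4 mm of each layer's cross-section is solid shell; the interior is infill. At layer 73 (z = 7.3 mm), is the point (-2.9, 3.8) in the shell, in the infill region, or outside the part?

infill

At z = 7.3 mm: the r=8.5 cylinder gives a regular 6-gon of circumradius 8.5 (constant along its height); the r=6.5 cylinder at (11, 1.5) contributes a regular 6-gon of circumradius 6.5; Merging all regions: the regions partially overlap (shared area 13.21 mm²), so overlapping operands fuse into one piece — 1 connected region; the r=2.5 cylinder at (6, 3.5) gives a regular 6-gon of circumradius 2.5 (constant along its height); Merging all regions: the regions partially overlap (shared area 15.02 mm²), so overlapping operands fuse into one piece — 1 connected region. Overall, the cross-section is a single solid region. The nearest boundary edge runs (-8.50, 0.00)→(-4.25, 7.36); distance from the point to it = 2.95 mm. The point is inside the cross-section and 2.95 mm from the nearest boundary — more than the 0.4 mm shell width (1 × 0.4), so it's in the infill interior.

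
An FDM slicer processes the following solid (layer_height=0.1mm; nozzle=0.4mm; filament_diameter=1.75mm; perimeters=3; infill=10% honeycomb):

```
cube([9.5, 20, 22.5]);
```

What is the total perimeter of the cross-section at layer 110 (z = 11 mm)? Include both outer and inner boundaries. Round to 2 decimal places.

59.00 mm

At z = 11 mm: the cube (footprint 9.5×20) is included at this height (perimeter 59.00 mm). Overall, the cross-section is a single solid region. Total boundary length (outer) = 59.00 mm.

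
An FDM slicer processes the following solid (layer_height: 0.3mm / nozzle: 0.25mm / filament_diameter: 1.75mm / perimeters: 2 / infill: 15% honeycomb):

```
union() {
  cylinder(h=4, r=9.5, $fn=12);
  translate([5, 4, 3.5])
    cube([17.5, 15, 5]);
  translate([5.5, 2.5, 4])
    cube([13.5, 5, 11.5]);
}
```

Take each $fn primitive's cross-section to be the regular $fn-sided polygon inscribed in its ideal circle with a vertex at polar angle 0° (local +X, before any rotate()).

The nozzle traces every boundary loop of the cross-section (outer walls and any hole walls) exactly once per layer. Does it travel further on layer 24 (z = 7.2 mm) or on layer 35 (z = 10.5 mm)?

Layer 24 (z = 7.2): the cylinder is not intersected at this z (z outside [0, 4]); the cube at (5, 4) (footprint 17.5×15) is included at this height (perimeter 65.00 mm); the cube at (5.5, 2.5) is present — its section is the full 13.5×5 rectangle (perimeter 37.00 mm); Taking the union: the regions partially overlap (shared area 47.25 mm²), so the edge portions inside another operand are dropped and the merged outline is re-measured after clipping — boundary = 68.00 mm. So its perimeter = 68.00 mm. Layer 35 (z = 10.5): the cylinder does not reach this height (z outside [0, 4]); the cube at (5, 4) is not intersected at this z (z outside [3.5, 8.5]); the cube at (5.5, 2.5) is present — its section is the full 13.5×5 rectangle (perimeter 37.00 mm); Combining (union): only the 13.5×5 cube at (5.5, 2.5) is present, so the union is just that shape — boundary = 37.00 mm. So its perimeter = 37.00 mm. Layer 24 is larger (68.00 vs 37.00 mm).

layer 24 (z = 7.2 mm)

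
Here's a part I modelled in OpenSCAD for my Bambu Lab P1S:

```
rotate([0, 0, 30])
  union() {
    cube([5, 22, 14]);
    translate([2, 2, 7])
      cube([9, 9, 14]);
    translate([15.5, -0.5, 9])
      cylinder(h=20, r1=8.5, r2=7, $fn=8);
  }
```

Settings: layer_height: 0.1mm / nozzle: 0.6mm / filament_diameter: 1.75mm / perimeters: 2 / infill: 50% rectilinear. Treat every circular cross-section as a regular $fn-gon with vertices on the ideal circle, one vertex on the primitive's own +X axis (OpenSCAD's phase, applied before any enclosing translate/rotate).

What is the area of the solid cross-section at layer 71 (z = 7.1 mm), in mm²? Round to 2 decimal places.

At z = 7.1 mm: the 5×22 cube contributes its full rectangle (area 110.00 mm²); the cube at (2, 2) is present — its section is the full 9×9 rectangle (area 81.00 mm²); the cone at (15.5, -0.5) does not reach this height (z outside [9, 29]); Combining (union): the regions partially overlap — summed areas 191.00 mm² minus the doubly-counted overlap 27.00 mm² gives 164.00 mm² — area = 164.00 mm²; (whole slice rotated 30° about Z — lengths, areas and connectivity unchanged). Overall, the cross-section is a single solid region. Net area = 164.00 mm².

164.00 mm²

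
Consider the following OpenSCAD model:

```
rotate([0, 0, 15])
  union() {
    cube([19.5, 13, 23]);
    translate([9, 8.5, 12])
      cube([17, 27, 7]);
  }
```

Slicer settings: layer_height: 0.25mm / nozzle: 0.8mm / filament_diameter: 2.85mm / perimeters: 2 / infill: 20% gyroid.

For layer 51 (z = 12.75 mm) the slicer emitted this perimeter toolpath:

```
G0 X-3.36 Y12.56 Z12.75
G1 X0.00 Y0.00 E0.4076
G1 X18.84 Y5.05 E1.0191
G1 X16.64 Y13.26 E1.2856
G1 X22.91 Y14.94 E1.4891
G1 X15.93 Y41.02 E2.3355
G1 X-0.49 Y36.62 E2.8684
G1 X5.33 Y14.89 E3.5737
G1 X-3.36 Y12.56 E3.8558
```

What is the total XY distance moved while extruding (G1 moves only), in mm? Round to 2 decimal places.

Sum the Euclidean lengths of each G1 segment: total = 122.99 mm.

122.99 mm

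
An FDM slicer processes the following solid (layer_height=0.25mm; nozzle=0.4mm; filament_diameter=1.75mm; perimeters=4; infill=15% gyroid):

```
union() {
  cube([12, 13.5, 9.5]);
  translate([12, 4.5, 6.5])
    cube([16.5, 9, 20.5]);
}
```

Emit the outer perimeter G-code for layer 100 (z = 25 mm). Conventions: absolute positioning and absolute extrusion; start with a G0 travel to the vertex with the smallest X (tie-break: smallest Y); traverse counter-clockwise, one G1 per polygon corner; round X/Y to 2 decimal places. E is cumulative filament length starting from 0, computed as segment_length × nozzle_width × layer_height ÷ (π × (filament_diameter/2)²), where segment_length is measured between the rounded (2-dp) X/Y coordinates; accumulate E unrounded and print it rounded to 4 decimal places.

G0 X12.00 Y4.50 Z25.00
G1 X28.50 Y4.50 E0.6860
G1 X28.50 Y13.50 E1.0602
G1 X12.00 Y13.50 E1.7462
G1 X12.00 Y4.50 E2.1203

At z = 25 mm: the cube is not intersected at this z (z outside [0, 9.5]); the 16.5×9 cube at (12, 4.5) contributes its full rectangle; Taking the union: only the 16.5×9 cube at (12, 4.5) is present, so the union is just that shape — 1 connected region. The outline is a single polygon with 4 vertices. Extrusion per mm of travel: 0.4 × 0.25 / (π × 0.875²) = 0.041575. Accumulating E over each segment gives final E = 2.1203.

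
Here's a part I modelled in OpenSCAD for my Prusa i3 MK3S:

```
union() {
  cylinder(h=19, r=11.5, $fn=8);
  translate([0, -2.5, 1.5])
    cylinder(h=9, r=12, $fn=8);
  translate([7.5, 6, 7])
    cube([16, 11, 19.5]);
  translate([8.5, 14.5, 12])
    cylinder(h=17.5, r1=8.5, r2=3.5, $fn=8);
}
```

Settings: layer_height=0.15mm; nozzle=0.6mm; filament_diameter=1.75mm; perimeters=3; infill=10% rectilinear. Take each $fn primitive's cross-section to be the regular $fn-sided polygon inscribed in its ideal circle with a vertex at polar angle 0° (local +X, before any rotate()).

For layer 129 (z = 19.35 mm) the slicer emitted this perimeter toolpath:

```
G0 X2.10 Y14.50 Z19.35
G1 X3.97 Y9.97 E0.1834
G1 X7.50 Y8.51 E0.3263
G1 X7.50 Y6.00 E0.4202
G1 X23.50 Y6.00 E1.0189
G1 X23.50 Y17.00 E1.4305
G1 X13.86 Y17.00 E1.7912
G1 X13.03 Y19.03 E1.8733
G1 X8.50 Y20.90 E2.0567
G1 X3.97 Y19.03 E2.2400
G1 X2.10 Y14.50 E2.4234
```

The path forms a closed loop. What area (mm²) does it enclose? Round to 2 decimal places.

Apply the shoelace formula to the sequence of (X, Y) vertices; enclosed area = 239.57 mm².

239.57 mm²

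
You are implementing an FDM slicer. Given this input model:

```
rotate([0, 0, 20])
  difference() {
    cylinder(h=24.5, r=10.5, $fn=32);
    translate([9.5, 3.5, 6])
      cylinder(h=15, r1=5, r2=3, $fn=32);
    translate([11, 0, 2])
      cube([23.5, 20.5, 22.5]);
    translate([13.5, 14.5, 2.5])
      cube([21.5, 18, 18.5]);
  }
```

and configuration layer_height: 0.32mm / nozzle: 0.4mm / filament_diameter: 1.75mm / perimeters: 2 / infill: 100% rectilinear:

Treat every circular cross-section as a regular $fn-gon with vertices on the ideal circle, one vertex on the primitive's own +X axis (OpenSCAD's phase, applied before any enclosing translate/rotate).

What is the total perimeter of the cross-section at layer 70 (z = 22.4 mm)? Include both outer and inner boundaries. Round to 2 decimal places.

65.87 mm

At z = 22.4 mm: the cylinder: section is a regular 32-gon, circumradius r=10.5 (perimeter = 2·32·10.500·sin(180°/32) = 65.87 mm); the cone at (9.5, 3.5) is not intersected at this z (z outside [6, 21]); the cube at (11, 0) is present — its section is the full 23.5×20.5 rectangle (perimeter 88.00 mm); the cube at (13.5, 14.5) does not reach this height (z outside [2.5, 21]); Taking the first minus the rest: starting from the r=10.5 cylinder, the 23.5×20.5 cube at (11, 0) misses the remaining region (no effect) — boundary = 65.87 mm; (whole slice rotated 20° about Z — lengths, areas and connectivity unchanged). Overall, the cross-section is a single solid region. Total boundary length (outer) = 65.87 mm.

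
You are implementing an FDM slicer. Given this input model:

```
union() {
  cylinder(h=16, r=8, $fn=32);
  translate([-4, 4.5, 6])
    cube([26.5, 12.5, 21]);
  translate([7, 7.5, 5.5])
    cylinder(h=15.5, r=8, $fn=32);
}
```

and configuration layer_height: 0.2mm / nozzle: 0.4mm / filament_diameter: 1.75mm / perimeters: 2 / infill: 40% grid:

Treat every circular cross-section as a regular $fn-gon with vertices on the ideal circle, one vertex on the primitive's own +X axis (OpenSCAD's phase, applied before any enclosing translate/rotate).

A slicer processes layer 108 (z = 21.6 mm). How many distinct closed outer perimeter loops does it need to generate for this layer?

1

At z = 21.6 mm: the cylinder does not reach this height (z outside [0, 16]); the cube at (-4, 4.5) (footprint 26.5×12.5) is included at this height; the cylinder at (7, 7.5) does not reach this height (z outside [5.5, 21]); Merging all regions: only the 26.5×12.5 cube at (-4, 4.5) is present, so the union is just that shape — 1 connected region. The result has 1 disconnected region.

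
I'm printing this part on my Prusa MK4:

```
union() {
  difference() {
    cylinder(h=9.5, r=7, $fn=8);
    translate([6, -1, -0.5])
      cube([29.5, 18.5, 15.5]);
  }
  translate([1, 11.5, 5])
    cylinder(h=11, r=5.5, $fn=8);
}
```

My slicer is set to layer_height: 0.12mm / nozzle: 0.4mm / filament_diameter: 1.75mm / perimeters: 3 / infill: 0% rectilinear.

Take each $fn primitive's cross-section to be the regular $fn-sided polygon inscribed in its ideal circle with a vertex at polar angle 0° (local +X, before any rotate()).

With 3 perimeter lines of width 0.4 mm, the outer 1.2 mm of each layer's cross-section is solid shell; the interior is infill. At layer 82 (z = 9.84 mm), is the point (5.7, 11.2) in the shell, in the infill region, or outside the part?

At z = 9.84 mm: the cylinder is not intersected at this z (z outside [0, 9.5]); the cube at (6, -1) is present — its section is the full 29.5×18.5 rectangle; Taking the first minus the rest: the first operand is absent here, so nothing remains; the cylinder at (1, 11.5): section is a regular 8-gon, circumradius r=5.5; Taking the union: only the r=5.5 cylinder at (1, 11.5) is present, so the union is just that shape — 1 connected region. Overall, the cross-section is a single solid region. The nearest boundary edge runs (4.89, 7.61)→(6.50, 11.50); distance from the point to it = 0.62 mm. The point is inside the cross-section, 0.62 mm from the nearest boundary — within the 1.2 mm shell band (3 × 0.4).

shell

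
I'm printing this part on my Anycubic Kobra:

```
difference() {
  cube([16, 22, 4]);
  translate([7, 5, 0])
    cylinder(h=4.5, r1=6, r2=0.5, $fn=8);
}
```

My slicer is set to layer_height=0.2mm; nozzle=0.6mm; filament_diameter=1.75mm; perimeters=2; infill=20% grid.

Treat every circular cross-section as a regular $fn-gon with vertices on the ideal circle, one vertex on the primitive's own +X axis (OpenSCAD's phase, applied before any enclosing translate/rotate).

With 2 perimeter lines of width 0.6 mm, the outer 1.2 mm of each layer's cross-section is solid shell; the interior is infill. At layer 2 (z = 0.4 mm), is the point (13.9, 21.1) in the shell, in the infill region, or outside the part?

shell

At z = 0.4 mm: the cube (footprint 16×22) is included at this height; the cone at (7, 5): at t=0.089 of its height the radius interpolates to r₁+(r₂−r₁)t = 5.511, giving a regular 8-gon of that circumradius; Subtracting the remaining from the first: starting from the 16×22 cube, the cone at (7, 5) partially overlaps it — only the 85.28 mm² overlap (of its 85.91 mm²) is removed, clipping the outline — 1 connected region. Overall, the cross-section is a single solid region. The nearest boundary edge runs (0.00, 22.00)→(16.00, 22.00); distance from the point to it = 0.90 mm. The point is inside the cross-section, 0.90 mm from the nearest boundary — within the 1.2 mm shell band (2 × 0.6).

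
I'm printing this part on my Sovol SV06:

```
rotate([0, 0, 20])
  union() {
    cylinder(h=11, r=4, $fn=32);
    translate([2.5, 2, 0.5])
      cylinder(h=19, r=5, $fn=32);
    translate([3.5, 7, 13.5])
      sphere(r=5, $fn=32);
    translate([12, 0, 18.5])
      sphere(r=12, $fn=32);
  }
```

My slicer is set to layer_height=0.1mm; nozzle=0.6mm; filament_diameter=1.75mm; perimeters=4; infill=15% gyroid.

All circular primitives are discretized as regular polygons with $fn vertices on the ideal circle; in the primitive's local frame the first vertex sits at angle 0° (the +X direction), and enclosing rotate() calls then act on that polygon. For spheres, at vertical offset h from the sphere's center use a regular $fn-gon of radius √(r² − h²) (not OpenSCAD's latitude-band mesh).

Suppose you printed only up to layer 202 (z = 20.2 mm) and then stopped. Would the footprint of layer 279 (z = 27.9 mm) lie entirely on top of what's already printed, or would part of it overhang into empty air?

entirely on top

Compare the two slices. At z = 20.2: the cylinder is absent (z outside [0, 11]); the cylinder at (2.5, 2) is not intersected at this z (z outside [0.5, 19.5]); the sphere at (3.5, 7) is not intersected at this z (|z−center|=6.700 > r=5); the sphere at (12, 0): section is a regular 32-gon, circumradius = √(r²−h²) = √(12²−1.7²) = 11.879 (area = (32/2)·11.879²·sin(360°/32) = 440.47 mm²); Combining (union): only the r=12 sphere at (12, 0) is present, so the union is just that shape — area = 440.47 mm²; (whole slice rotated 20° about Z — lengths, areas and connectivity unchanged). At z = 27.9: the cylinder is not intersected at this z (z outside [0, 11]); the cylinder at (2.5, 2) does not reach this height (z outside [0.5, 19.5]); the sphere at (3.5, 7) does not reach this height (|z−center|=14.400 > r=5); the r=12 sphere at (12, 0) contributes a regular 32-gon of circumradius √(12²−9.4²) = 7.459 (area = (32/2)·7.459²·sin(360°/32) = 173.68 mm²); Merging all regions: only the r=12 sphere at (12, 0) is present, so the union is just that shape — area = 173.68 mm²; (rotated 20° about Z; rotation is an isometry so areas/perimeters/island counts are preserved). Checking containment: the cross-section at z = 27.9 is a subset of the cross-section at z = 20.2.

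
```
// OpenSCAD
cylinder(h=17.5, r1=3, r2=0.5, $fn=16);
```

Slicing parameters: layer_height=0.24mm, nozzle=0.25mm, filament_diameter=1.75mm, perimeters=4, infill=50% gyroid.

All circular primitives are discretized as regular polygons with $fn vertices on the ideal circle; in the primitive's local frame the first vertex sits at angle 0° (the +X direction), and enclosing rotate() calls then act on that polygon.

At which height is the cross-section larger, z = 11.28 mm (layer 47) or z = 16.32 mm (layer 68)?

Layer 47 (z = 11.28): the cone contributes a regular 16-gon of circumradius 1.389 (interpolated between r1=3 and r2=0.5 at t=0.645) (area = (16/2)·1.389²·sin(360°/16) = 5.90 mm²). So its area = 5.90 mm². Layer 68 (z = 16.32): the cone: at t=0.933 of its height the radius interpolates to r₁+(r₂−r₁)t = 0.669, giving a regular 16-gon of that circumradius (area = (16/2)·0.669²·sin(360°/16) = 1.37 mm²). So its area = 1.37 mm². Layer 47 is larger (5.90 vs 1.37 mm²).

layer 47 (z = 11.28 mm)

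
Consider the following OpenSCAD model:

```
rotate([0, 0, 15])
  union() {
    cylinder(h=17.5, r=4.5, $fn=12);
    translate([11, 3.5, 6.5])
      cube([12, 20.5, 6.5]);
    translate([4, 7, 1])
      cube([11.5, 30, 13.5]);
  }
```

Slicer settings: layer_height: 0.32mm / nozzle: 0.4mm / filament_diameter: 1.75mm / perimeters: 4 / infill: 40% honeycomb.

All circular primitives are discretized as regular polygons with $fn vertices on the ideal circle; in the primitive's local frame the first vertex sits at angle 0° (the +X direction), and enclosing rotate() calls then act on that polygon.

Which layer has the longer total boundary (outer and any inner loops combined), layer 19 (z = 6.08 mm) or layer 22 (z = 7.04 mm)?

layer 22 (z = 7.04 mm)

Layer 19 (z = 6.08): the r=4.5 cylinder gives a regular 12-gon of circumradius 4.5 (constant along its height) (perimeter = 2·12·4.500·sin(180°/12) = 27.95 mm); the cube at (11, 3.5) is not intersected at this z (z outside [6.5, 13]); the 11.5×30 cube at (4, 7) contributes its full rectangle (perimeter 83.00 mm); Merging all regions: the 2 present regions are separate (no shared area or edge), so areas and boundary lengths simply add and each stays a separate island — boundary = 110.95 mm; (rotated 15° about Z; rotation is an isometry so areas/perimeters/island counts are preserved). So its perimeter = 110.95 mm. Layer 22 (z = 7.04): the cylinder: section is a regular 12-gon, circumradius r=4.5 (perimeter = 2·12·4.500·sin(180°/12) = 27.95 mm); the cube at (11, 3.5) is present — its section is the full 12×20.5 rectangle (perimeter 65.00 mm); the cube at (4, 7) is present — its section is the full 11.5×30 rectangle (perimeter 83.00 mm); Merging all regions: the regions partially overlap (shared area 76.50 mm²), so the edge portions inside another operand are dropped and the merged outline is re-measured after clipping — boundary = 132.95 mm; (rotated 15° about Z; rotation is an isometry so areas/perimeters/island counts are preserved). So its perimeter = 132.95 mm. Layer 22 is larger (132.95 vs 110.95 mm).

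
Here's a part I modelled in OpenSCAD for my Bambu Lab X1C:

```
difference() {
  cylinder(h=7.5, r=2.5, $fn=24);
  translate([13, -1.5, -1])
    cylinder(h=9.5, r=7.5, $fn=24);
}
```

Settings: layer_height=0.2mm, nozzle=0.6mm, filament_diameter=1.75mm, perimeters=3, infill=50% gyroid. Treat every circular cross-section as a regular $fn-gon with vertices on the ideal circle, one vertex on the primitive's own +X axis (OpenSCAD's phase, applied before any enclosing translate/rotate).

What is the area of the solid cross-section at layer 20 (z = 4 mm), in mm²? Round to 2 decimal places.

At z = 4 mm: the r=2.5 cylinder gives a regular 24-gon of circumradius 2.5 (constant along its height) (area = (24/2)·2.500²·sin(360°/24) = 19.41 mm²); the r=7.5 cylinder at (13, -1.5) contributes a regular 24-gon of circumradius 7.5 (area = (24/2)·7.500²·sin(360°/24) = 174.70 mm²); Taking the first minus the rest: starting from the r=2.5 cylinder (19.41 mm²), the r=7.5 cylinder at (13, -1.5) misses the remaining region (no effect) — area = 19.41 mm². Overall, the cross-section is a single solid region. Net area = 19.41 mm².

19.41 mm²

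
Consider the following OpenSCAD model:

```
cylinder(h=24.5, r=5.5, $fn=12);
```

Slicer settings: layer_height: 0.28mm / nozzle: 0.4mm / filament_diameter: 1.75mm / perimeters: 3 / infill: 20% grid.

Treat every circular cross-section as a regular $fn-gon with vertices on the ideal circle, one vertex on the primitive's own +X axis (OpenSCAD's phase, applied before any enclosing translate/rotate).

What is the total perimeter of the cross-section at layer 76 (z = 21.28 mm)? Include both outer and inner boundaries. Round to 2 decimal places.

At z = 21.28 mm: the r=5.5 cylinder contributes a regular 12-gon of circumradius 5.5 (perimeter = 2·12·5.500·sin(180°/12) = 34.16 mm). Overall, the cross-section is a single solid region. Total boundary length (outer) = 34.16 mm.

34.16 mm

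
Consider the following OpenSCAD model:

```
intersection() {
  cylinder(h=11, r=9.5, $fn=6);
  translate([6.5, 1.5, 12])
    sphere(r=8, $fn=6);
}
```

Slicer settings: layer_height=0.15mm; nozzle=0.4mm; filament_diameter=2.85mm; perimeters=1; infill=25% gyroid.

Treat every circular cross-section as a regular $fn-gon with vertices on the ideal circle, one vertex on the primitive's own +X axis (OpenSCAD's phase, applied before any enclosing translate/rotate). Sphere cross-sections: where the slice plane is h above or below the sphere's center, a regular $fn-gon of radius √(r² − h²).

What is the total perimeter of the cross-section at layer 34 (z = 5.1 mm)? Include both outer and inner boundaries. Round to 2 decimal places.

22.19 mm

At z = 5.1 mm: the r=9.5 cylinder gives a regular 6-gon of circumradius 9.5 (constant along its height) (perimeter = 2·6·9.500·sin(180°/6) = 57.00 mm); the sphere at (6.5, 1.5): section is a regular 6-gon, circumradius = √(r²−h²) = √(8²−6.9²) = 4.048 (perimeter = 2·6·4.048·sin(180°/6) = 24.29 mm); Taking the intersection: the r=8 sphere at (6.5, 1.5) partially overlaps the r=9.5 cylinder; clipping to the common part keeps 33.93 mm² — boundary = 22.19 mm. Overall, the cross-section is a single solid region. Total boundary length (outer) = 22.19 mm.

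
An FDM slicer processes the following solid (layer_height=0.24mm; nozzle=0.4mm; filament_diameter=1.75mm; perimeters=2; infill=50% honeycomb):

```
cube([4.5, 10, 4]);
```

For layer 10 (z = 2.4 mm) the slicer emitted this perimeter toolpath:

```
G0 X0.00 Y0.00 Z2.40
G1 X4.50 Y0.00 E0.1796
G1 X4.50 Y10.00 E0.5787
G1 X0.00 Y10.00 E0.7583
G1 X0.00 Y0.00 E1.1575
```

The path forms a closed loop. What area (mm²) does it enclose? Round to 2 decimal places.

45.00 mm²

Apply the shoelace formula to the sequence of (X, Y) vertices; enclosed area = 45.00 mm².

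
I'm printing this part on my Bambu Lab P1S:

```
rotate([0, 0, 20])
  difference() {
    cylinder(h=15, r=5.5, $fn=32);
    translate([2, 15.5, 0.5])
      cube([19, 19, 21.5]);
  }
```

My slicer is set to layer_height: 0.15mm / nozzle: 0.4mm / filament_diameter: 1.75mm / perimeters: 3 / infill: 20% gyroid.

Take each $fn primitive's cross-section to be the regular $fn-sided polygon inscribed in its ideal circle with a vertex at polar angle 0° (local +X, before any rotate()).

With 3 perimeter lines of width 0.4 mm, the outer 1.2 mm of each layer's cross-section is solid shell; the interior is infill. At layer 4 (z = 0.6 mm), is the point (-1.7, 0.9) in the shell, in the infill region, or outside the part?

At z = 0.6 mm: the r=5.5 cylinder contributes a regular 32-gon of circumradius 5.5; the cube at (2, 15.5) is present — its section is the full 19×19 rectangle; Taking the first minus the rest: starting from the r=5.5 cylinder, the 19×19 cube at (2, 15.5) misses the remaining region (no effect) — 1 connected region; (rotated 20° about Z; rotation is an isometry so areas/perimeters/island counts are preserved). Overall, the cross-section is a single solid region. Undo the 20° rotation: the query point maps to (-1.290, 1.427) in the un-rotated model frame. The nearest boundary edge runs (-3.89, 3.89)→(-3.06, 4.57); distance from the point to it = 3.55 mm. The point is inside the cross-section and 3.55 mm from the nearest boundary — more than the 1.2 mm shell width (3 × 0.4), so it's in the infill interior.

infill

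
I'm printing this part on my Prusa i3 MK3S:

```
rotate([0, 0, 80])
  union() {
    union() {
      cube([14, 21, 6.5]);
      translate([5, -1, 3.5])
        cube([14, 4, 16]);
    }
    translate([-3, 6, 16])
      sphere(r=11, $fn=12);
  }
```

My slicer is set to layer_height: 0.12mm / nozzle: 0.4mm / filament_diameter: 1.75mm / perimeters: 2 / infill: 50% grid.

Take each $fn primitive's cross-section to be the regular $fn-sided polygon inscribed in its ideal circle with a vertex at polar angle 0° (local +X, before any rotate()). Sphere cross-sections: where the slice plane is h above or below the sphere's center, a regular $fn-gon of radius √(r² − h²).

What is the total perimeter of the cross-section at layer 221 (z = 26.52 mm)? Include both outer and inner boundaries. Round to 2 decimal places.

19.96 mm

At z = 26.52 mm: the cube does not reach this height (z outside [0, 6.5]); the cube at (5, -1) is not intersected at this z (z outside [3.5, 19.5]); Taking the union: nothing is present at this height; the r=11 sphere at (-3, 6) slices to a regular 12-gon of circumradius 3.214 (√(r²−h²) with h=10.52 from center) (perimeter = 2·12·3.214·sin(180°/12) = 19.96 mm); Combining (union): only the r=11 sphere at (-3, 6) is present, so the union is just that shape — boundary = 19.96 mm; (whole slice rotated 80° about Z — lengths, areas and connectivity unchanged). Overall, the cross-section is a single solid region. Total boundary length (outer) = 19.96 mm.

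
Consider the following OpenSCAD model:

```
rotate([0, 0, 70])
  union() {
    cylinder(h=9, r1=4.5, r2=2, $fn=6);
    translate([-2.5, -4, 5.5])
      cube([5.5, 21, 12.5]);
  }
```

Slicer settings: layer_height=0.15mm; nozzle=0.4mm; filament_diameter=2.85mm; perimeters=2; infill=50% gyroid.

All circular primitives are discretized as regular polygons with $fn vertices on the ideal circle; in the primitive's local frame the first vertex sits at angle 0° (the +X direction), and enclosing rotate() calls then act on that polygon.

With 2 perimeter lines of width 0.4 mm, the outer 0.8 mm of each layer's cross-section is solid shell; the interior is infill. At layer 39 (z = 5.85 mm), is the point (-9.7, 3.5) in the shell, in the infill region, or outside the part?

At z = 5.85 mm: the cone (r1=4.5→r2=2) has section circumradius 2.875 here — a regular 6-gon; the 5.5×21 cube at (-2.5, -4) contributes its full rectangle; Taking the union: the regions partially overlap (shared area 21.23 mm²), so overlapping operands fuse into one piece — 1 connected region; (rotated 70° about Z; rotation is an isometry so areas/perimeters/island counts are preserved). Overall, the cross-section is a single solid region. Undo the 70° rotation: the query point maps to (-0.029, 10.312) in the un-rotated model frame. The nearest boundary edge runs (-2.50, 0.65)→(-2.50, 17.00); distance from the point to it = 2.47 mm. The point is inside the cross-section and 2.47 mm from the nearest boundary — more than the 0.8 mm shell width (2 × 0.4), so it's in the infill interior.

infill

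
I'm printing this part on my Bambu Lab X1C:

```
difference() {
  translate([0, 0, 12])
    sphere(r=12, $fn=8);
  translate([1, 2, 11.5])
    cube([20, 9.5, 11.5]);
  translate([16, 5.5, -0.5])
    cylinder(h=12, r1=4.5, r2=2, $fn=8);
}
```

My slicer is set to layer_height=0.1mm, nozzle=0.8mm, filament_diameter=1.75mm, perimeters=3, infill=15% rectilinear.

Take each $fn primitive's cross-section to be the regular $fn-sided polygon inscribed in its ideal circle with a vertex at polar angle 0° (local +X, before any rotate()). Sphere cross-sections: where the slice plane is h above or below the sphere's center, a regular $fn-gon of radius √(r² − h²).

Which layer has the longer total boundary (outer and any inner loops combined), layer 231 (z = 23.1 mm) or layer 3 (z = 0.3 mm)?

layer 231 (z = 23.1 mm)

Layer 231 (z = 23.1): the r=12 sphere slices to a regular 8-gon of circumradius 4.560 (√(r²−h²) with h=11.1 from center) (perimeter = 2·8·4.560·sin(180°/8) = 27.92 mm); the cube at (1, 2) does not reach this height (z outside [11.5, 23]); the cone at (16, 5.5) is not intersected at this z (z outside [-0.5, 11.5]); Subtracting the remaining from the first: none of the subtracted shapes is present at this height, so the r=12 sphere is unchanged — boundary = 27.92 mm. So its perimeter = 27.92 mm. Layer 3 (z = 0.3): the sphere: section is a regular 8-gon, circumradius = √(r²−h²) = √(12²−11.7²) = 2.666 (perimeter = 2·8·2.666·sin(180°/8) = 16.33 mm); the cube at (1, 2) is absent (z outside [11.5, 23]); the cone at (16, 5.5) contributes a regular 8-gon of circumradius 4.333 (interpolated between r1=4.5 and r2=2 at t=0.067) (perimeter = 2·8·4.333·sin(180°/8) = 26.53 mm); Subtracting the remaining from the first: starting from the r=12 sphere, the cone at (16, 5.5) misses the remaining region (no effect) — boundary = 16.33 mm. So its perimeter = 16.33 mm. Layer 231 is larger (27.92 vs 16.33 mm).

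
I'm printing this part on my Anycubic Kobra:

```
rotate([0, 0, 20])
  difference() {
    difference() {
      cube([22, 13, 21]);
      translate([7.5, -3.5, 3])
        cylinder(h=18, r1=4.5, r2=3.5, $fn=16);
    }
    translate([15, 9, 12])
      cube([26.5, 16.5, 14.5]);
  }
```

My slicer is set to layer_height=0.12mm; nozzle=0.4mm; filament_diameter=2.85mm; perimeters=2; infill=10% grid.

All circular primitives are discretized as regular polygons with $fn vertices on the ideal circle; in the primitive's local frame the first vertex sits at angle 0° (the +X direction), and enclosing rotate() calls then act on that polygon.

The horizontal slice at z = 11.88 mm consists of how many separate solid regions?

At z = 11.88 mm: the 22×13 cube contributes its full rectangle; the cone at (7.5, -3.5) (r1=4.5→r2=3.5) has section circumradius 4.007 here — a regular 16-gon; After the difference (first − rest): starting from the 22×13 cube, the cone at (7.5, -3.5) partially overlaps it — only the 1.15 mm² overlap (of its 49.15 mm²) is removed, clipping the outline — 1 connected region; the cube at (15, 9) is absent (z outside [12, 26.5]); After the difference (first − rest): none of the subtracted shapes is present at this height, so the result so far is unchanged — 1 connected region; (rotated 20° about Z; rotation is an isometry so areas/perimeters/island counts are preserved). The result has 1 disconnected region.

1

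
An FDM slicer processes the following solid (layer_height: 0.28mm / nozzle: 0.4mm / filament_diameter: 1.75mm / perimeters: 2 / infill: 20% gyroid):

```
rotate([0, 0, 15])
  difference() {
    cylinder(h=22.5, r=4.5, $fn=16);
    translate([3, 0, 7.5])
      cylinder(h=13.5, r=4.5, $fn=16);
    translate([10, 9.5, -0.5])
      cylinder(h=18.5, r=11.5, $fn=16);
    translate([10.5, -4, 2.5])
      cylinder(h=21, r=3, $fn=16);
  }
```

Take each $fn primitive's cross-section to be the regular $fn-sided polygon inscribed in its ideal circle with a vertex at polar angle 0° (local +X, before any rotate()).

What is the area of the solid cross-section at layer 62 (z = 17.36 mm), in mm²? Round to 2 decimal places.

At z = 17.36 mm: the r=4.5 cylinder contributes a regular 16-gon of circumradius 4.5 (area = (16/2)·4.500²·sin(360°/16) = 61.99 mm²); the r=4.5 cylinder at (3, 0) gives a regular 16-gon of circumradius 4.5 (constant along its height) (area = (16/2)·4.500²·sin(360°/16) = 61.99 mm²); the cylinder at (10, 9.5): section is a regular 16-gon, circumradius r=11.5 (area = (16/2)·11.500²·sin(360°/16) = 404.88 mm²); the r=3 cylinder at (10.5, -4) contributes a regular 16-gon of circumradius 3 (area = (16/2)·3.000²·sin(360°/16) = 27.55 mm²); After the difference (first − rest): starting from the r=4.5 cylinder (61.99 mm²), the r=4.5 cylinder at (3, 0) partially overlaps it — only the 35.89 mm² overlap (of its 61.99 mm²) is removed, clipping the outline; the r=11.5 cylinder at (10, 9.5) partially overlaps it — only the 0.69 mm² overlap (of its 404.88 mm²) is removed, clipping the outline; the r=3 cylinder at (10.5, -4) misses the remaining region (no effect) — area = 25.41 mm²; (whole slice rotated 15° about Z — lengths, areas and connectivity unchanged). Overall, the cross-section is a single solid region. Net area = 25.41 mm².

25.41 mm²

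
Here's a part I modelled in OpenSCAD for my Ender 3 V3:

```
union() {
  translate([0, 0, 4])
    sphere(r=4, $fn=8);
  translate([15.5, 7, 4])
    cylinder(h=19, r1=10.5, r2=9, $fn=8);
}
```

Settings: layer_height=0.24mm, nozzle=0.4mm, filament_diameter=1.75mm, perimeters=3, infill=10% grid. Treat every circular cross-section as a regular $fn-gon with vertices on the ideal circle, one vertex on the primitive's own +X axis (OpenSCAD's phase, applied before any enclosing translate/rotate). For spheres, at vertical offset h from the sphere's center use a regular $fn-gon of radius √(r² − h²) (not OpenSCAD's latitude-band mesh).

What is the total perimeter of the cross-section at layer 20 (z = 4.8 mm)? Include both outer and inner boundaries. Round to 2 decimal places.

87.90 mm

At z = 4.8 mm: the r=4 sphere slices to a regular 8-gon of circumradius 3.919 (√(r²−h²) with h=0.8 from center) (perimeter = 2·8·3.919·sin(180°/8) = 24.00 mm); the cone at (15.5, 7) contributes a regular 8-gon of circumradius 10.437 (interpolated between r1=10.5 and r2=9 at t=0.042) (perimeter = 2·8·10.437·sin(180°/8) = 63.90 mm); Taking the union: the 2 present regions are separate (no shared area or edge), so areas and boundary lengths simply add and each stays a separate island — boundary = 87.90 mm. Overall, the cross-section has 2 separate islands. Total boundary length (outer) = 87.90 mm.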